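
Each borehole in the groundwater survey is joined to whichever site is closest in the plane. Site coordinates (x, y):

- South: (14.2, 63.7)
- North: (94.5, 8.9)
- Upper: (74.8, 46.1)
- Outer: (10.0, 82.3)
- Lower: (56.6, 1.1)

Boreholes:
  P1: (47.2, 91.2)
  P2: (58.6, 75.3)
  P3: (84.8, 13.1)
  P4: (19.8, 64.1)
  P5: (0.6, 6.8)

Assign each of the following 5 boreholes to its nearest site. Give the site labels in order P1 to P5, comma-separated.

Outer, Upper, North, South, Lower

P1 → Outer (d²=1463.05)
P2 → Upper (d²=1115.08)
P3 → North (d²=111.73)
P4 → South (d²=31.52)
P5 → Lower (d²=3168.49)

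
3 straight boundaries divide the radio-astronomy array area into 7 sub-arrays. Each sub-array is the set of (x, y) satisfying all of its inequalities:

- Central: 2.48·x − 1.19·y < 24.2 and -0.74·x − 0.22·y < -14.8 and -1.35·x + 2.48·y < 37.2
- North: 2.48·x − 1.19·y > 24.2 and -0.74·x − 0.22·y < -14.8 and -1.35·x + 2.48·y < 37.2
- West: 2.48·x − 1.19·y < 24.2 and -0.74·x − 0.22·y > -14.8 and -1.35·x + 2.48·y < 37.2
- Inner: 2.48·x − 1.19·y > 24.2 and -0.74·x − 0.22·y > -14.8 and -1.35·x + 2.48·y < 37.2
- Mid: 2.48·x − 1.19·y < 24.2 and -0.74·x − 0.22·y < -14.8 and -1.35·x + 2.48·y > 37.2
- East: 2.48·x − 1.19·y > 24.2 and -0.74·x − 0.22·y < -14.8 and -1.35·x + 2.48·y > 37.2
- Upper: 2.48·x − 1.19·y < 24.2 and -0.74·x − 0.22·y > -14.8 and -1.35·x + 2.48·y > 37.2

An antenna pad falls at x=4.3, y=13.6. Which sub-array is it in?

West

2.48·4.3 − 1.19·13.6 = -5.520, which is < 24.2
-0.74·4.3 − 0.22·13.6 = -6.174, which is > -14.8
-1.35·4.3 + 2.48·13.6 = 27.923, which is < 37.2
This sign pattern matches West.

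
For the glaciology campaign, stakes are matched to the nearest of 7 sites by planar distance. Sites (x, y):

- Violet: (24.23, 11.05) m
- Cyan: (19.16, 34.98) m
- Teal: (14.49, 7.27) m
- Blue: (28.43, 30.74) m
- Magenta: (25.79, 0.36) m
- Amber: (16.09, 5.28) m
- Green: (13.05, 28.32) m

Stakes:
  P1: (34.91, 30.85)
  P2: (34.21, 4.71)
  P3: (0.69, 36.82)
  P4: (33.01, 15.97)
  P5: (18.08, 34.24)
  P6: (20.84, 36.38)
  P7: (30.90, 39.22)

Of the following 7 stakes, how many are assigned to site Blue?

2

P1 → Blue
P2 → Magenta
P3 → Green
P4 → Violet
P5 → Cyan
P6 → Cyan
P7 → Blue
2 of the 7 go to Blue.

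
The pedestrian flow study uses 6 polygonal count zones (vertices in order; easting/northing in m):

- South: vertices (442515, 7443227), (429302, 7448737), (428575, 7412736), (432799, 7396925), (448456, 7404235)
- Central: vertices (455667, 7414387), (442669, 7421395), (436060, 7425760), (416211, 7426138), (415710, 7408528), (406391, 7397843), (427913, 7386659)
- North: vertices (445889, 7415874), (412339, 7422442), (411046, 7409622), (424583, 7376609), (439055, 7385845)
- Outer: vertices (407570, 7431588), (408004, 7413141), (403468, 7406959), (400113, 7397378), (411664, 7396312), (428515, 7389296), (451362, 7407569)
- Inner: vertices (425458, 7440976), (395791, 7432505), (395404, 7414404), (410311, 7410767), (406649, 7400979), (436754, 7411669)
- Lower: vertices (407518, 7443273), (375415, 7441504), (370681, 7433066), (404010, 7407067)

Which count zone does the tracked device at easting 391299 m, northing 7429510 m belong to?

Lower

Cast a ray rightward from (391299, 7429510). For each polygon, the edges (by vertex number in listed order) whose endpoints lie on opposite sides of northing = 7429510, where each meets that height, and whether that is right or left of the point:
South: 2–3 at easting≈428913.7 (right), 5–1 at easting≈444605.0 (right) → 2 crossings.
Central: no edge straddles that height → 0 crossings.
North: no edge straddles that height → 0 crossings.
Outer: 1–2 at easting≈407618.9 (right), 7–1 at easting≈411358.7 (right) → 2 crossings.
Inner: 2–3 at easting≈395727.0 (right), 6–1 at easting≈429877.4 (right) → 2 crossings.
Lower: 3–4 at easting≈375239.6 (left), 4–1 at easting≈406184.5 (right) → 1 crossing.
Only Lower has an odd count, so the point is inside Lower.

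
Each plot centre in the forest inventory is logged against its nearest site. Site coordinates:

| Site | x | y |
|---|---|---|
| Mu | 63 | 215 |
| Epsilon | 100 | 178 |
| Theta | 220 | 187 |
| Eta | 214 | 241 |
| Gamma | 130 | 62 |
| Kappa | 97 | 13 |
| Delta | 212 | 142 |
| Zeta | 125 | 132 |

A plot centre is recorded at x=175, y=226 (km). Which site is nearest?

Eta

Squared distances to each site:
Mu: 12665.000; Epsilon: 7929.000; Theta: 3546.000; Eta: 1746.000; Gamma: 28921.000; Kappa: 51453.000; Delta: 8425.000; Zeta: 11336.000.
Minimum at Eta.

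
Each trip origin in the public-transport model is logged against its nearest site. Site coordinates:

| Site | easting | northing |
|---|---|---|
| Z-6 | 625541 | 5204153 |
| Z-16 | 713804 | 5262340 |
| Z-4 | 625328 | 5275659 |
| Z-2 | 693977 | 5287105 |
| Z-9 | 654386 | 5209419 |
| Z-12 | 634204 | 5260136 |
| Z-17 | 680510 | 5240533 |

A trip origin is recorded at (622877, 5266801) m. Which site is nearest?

Squared distances to each site:
Z-6: 3931868800.000; Z-16: 8287619850.000; Z-4: 84471565.000; Z-2: 5467462416.000; Z-9: 4285511005.000; Z-12: 172723154.000; Z-17: 4011570513.000.
Minimum at Z-4.

Z-4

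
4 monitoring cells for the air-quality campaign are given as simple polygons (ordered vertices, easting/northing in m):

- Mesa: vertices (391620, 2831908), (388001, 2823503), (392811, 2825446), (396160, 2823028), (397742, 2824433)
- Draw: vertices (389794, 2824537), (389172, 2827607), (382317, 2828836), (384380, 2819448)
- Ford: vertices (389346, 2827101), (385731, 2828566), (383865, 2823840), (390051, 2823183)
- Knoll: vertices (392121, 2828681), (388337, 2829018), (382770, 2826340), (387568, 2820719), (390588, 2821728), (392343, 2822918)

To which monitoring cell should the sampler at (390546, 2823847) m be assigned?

Cast a ray rightward from (390546, 2823847). For each polygon, the edges (by vertex number in listed order) whose endpoints lie on opposite sides of northing = 2823847, where each meets that height, and whether that is right or left of the point:
Mesa: 1–2 at easting≈388149.1 (left), 2–3 at easting≈388852.6 (left), 3–4 at easting≈395025.7 (right), 4–5 at easting≈397082.2 (right) → 2 crossings.
Draw: 3–4 at easting≈383413.3 (left), 4–1 at easting≈389059.9 (left) → 0 crossings.
Ford: 2–3 at easting≈383867.8 (left), 4–1 at easting≈389931.5 (left) → 0 crossings.
Knoll: 3–4 at easting≈384898.0 (left), 6–1 at easting≈392307.2 (right) → 1 crossing.
Only Knoll has an odd count, so the point is inside Knoll.

Knoll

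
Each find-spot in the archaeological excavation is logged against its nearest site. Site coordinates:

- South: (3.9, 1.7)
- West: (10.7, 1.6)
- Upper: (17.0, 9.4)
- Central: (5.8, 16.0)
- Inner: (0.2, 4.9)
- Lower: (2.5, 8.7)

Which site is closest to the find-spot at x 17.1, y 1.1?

West

Squared distances to each site:
South: 174.600; West: 41.210; Upper: 68.900; Central: 349.700; Inner: 300.050; Lower: 270.920.
Minimum at West.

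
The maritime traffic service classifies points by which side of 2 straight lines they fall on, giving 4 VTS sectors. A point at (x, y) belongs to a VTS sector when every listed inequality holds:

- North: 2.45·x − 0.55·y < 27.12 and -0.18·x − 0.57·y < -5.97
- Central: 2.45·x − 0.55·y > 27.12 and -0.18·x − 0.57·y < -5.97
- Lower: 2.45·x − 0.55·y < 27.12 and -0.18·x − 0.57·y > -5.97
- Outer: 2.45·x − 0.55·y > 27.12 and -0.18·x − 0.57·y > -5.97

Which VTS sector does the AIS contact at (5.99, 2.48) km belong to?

Lower

2.45·5.99 − 0.55·2.48 = 13.312, which is < 27.12
-0.18·5.99 − 0.57·2.48 = -2.492, which is > -5.97
This sign pattern matches Lower.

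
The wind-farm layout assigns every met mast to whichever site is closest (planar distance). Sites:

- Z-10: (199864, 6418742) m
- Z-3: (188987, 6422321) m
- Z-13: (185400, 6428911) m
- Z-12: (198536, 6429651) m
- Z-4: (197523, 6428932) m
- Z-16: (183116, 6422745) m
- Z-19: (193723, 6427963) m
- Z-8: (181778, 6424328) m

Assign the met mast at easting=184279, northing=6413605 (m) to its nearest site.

Squared distances to each site:
Z-10: 269280994.000; Z-3: 98133920.000; Z-13: 235530277.000; Z-12: 460736165.000; Z-4: 410320465.000; Z-16: 84892169.000; Z-19: 295341300.000; Z-8: 121237730.000.
Minimum at Z-16.

Z-16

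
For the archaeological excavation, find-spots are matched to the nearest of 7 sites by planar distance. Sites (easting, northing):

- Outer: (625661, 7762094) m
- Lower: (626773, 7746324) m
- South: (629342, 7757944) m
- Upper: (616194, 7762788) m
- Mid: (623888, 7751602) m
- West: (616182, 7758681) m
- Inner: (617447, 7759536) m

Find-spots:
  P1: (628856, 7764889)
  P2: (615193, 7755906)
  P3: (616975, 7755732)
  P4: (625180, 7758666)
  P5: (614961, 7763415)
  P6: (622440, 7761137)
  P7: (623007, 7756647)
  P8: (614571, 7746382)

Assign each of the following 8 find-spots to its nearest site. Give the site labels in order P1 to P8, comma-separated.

Outer, West, West, Outer, Upper, Outer, Mid, Mid

P1 → Outer (d²=18020050.00)
P2 → West (d²=8678746.00)
P3 → West (d²=9325450.00)
P4 → Outer (d²=11982545.00)
P5 → Upper (d²=1913418.00)
P6 → Outer (d²=11290690.00)
P7 → Mid (d²=26228186.00)
P8 → Mid (d²=114054889.00)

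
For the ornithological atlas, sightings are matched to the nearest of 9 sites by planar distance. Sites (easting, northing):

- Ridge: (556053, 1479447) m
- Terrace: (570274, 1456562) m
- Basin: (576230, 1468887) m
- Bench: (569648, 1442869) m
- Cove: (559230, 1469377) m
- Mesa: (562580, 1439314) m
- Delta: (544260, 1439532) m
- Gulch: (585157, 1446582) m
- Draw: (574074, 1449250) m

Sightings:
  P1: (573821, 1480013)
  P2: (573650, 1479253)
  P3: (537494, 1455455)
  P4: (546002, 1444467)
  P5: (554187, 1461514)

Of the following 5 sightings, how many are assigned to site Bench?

0

P1 → Basin
P2 → Basin
P3 → Delta
P4 → Delta
P5 → Cove
0 of the 5 go to Bench.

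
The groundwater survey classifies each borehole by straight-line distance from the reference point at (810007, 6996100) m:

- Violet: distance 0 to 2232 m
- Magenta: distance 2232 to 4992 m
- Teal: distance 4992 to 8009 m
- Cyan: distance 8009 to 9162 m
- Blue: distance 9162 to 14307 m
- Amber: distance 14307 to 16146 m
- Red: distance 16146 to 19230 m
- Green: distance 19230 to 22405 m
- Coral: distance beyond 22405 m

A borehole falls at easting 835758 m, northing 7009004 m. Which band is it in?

Coral

Distance = √((835758−810007)² + (7009004−6996100)²) = √(663114001.000 + 166513216.000) = 28803.250 m.
22405 ≤ 28803.250 < ∞ → Coral.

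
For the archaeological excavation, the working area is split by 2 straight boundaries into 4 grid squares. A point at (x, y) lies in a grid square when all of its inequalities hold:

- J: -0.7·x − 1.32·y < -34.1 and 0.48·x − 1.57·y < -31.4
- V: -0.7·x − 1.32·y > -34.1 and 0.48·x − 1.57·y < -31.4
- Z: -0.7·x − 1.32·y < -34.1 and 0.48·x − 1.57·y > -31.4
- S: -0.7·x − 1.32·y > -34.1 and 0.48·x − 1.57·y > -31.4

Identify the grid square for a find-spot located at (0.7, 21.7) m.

-0.7·0.7 − 1.32·21.7 = -29.134, which is > -34.1
0.48·0.7 − 1.57·21.7 = -33.733, which is < -31.4
This sign pattern matches V.

V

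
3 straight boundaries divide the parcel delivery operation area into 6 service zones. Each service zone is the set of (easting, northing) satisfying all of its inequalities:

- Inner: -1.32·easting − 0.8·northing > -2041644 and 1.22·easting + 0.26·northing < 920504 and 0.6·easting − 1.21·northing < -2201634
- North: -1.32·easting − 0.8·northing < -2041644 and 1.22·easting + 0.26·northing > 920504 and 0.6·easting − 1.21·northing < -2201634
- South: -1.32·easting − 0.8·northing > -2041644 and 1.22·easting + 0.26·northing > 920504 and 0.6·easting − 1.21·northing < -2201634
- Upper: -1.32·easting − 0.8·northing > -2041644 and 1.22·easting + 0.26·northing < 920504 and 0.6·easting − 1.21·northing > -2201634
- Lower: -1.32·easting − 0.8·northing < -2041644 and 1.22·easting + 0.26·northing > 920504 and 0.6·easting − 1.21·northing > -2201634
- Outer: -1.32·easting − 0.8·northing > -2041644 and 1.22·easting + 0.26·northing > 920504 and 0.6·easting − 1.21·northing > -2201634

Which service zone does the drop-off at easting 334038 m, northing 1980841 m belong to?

Outer

-1.32·334038 − 0.8·1980841 = -2025602.960, which is > -2041644
1.22·334038 + 0.26·1980841 = 922545.020, which is > 920504
0.6·334038 − 1.21·1980841 = -2196394.810, which is > -2201634
This sign pattern matches Outer.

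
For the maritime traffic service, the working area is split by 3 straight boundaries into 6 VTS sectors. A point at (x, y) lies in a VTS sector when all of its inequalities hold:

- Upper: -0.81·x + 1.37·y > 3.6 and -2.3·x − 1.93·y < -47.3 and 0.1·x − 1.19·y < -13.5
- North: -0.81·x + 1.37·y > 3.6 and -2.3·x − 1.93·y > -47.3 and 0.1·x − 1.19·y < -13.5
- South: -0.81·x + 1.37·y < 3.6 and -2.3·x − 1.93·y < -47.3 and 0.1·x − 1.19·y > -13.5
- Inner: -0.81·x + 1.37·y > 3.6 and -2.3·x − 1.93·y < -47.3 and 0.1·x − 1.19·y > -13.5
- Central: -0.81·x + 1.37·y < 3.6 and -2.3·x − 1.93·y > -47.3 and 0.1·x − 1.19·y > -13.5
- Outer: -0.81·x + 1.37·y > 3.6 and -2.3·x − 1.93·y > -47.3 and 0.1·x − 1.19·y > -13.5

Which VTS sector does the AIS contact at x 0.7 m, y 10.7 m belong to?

Outer

-0.81·0.7 + 1.37·10.7 = 14.092, which is > 3.6
-2.3·0.7 − 1.93·10.7 = -22.261, which is > -47.3
0.1·0.7 − 1.19·10.7 = -12.663, which is > -13.5
This sign pattern matches Outer.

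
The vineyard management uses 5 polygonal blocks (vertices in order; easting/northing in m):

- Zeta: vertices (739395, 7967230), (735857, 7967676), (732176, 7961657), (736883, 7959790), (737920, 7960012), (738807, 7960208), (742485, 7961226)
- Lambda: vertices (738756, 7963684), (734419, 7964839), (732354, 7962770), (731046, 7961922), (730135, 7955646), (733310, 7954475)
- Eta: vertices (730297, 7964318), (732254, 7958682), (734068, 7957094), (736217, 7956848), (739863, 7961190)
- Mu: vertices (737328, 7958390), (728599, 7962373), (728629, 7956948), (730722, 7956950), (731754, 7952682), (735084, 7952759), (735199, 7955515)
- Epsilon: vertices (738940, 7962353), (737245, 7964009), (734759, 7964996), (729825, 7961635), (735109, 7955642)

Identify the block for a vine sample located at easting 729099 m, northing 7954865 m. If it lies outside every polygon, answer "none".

none

Cast a ray rightward from (729099, 7954865). For each polygon, the edges (by vertex number in listed order) whose endpoints lie on opposite sides of northing = 7954865, where each meets that height, and whether that is right or left of the point:
Zeta: no edge straddles that height → 0 crossings.
Lambda: 5–6 at easting≈732252.6 (right), 6–1 at easting≈733540.6 (right) → 2 crossings.
Eta: no edge straddles that height → 0 crossings.
Mu: 4–5 at easting≈731226.2 (right), 6–7 at easting≈735171.9 (right) → 2 crossings.
Epsilon: no edge straddles that height → 0 crossings.
All counts are even, so the point lies outside every listed polygon.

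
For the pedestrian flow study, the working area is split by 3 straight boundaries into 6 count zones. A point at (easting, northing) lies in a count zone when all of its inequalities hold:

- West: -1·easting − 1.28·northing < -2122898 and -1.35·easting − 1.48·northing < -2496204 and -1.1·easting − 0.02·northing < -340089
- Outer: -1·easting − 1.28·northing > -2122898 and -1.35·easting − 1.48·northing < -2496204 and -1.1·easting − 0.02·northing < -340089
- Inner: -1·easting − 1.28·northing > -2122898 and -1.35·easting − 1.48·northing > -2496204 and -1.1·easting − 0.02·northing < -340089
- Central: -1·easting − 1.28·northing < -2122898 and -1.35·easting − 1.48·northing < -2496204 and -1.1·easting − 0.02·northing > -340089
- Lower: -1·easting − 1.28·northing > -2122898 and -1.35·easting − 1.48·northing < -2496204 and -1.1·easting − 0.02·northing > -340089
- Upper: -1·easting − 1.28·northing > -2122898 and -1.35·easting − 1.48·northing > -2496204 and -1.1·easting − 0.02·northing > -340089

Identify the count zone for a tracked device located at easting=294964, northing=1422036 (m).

-1·294964 − 1.28·1422036 = -2115170.080, which is > -2122898
-1.35·294964 − 1.48·1422036 = -2502814.680, which is < -2496204
-1.1·294964 − 0.02·1422036 = -352901.120, which is < -340089
This sign pattern matches Outer.

Outer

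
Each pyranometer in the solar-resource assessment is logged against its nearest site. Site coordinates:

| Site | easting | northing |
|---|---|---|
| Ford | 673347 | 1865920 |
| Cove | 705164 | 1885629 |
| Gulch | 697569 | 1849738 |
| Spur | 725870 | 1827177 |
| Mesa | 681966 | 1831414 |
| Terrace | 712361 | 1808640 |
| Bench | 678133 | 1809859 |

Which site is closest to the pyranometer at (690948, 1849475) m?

Gulch

Squared distances to each site:
Ford: 580233226.000; Cove: 1509206372.000; Gulch: 43906810.000; Spur: 1716746888.000; Mesa: 406876045.000; Terrace: 2126013794.000; Bench: 1733651681.000.
Minimum at Gulch.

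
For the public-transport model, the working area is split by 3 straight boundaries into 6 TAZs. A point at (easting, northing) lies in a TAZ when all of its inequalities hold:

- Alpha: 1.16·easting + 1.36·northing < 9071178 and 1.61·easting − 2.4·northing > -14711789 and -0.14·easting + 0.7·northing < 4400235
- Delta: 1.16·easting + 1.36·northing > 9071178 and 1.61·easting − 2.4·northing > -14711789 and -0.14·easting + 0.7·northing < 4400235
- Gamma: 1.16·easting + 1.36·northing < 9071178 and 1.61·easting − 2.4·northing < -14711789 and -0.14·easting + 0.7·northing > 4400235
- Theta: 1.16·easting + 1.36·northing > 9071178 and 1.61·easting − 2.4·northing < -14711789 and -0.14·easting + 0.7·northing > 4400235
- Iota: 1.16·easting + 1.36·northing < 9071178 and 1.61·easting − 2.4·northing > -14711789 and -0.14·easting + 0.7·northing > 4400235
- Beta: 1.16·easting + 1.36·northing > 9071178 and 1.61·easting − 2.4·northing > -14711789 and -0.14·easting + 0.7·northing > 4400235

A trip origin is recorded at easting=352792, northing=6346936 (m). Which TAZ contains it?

1.16·352792 + 1.36·6346936 = 9041071.680, which is < 9071178
1.61·352792 − 2.4·6346936 = -14664651.280, which is > -14711789
-0.14·352792 + 0.7·6346936 = 4393464.320, which is < 4400235
This sign pattern matches Alpha.

Alpha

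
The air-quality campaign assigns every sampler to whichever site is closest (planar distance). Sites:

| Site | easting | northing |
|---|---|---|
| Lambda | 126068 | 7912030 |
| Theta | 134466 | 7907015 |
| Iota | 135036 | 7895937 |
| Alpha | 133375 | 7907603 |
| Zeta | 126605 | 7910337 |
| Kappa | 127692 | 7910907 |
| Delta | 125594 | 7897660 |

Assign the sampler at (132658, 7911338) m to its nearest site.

Squared distances to each site:
Lambda: 43906964.000; Theta: 21957193.000; Iota: 242845685.000; Alpha: 14464314.000; Zeta: 37640810.000; Kappa: 24846917.000; Delta: 236987780.000.
Minimum at Alpha.

Alpha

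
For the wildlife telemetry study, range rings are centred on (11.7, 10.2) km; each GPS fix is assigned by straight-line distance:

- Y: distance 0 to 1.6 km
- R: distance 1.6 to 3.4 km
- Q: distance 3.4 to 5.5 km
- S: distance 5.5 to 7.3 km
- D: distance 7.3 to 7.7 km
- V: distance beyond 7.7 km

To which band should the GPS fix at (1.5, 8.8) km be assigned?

V

Distance = √((1.5−11.7)² + (8.8−10.2)²) = √(104.040 + 1.960) = 10.296 km.
7.7 ≤ 10.296 < ∞ → V.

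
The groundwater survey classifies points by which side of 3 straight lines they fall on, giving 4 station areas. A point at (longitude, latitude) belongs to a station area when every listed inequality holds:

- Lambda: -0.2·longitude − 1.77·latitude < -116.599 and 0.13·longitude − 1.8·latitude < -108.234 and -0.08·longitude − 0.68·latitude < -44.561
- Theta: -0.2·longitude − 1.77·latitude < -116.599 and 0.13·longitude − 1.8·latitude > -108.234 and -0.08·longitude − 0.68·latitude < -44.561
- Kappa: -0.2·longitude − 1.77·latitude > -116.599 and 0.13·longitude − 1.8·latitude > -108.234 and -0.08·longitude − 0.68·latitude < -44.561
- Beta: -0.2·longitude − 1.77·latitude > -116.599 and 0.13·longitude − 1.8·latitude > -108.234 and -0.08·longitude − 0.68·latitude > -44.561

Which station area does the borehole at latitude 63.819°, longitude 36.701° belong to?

-0.2·36.701 − 1.77·63.819 = -120.300, which is < -116.599
0.13·36.701 − 1.8·63.819 = -110.103, which is < -108.234
-0.08·36.701 − 0.68·63.819 = -46.333, which is < -44.561
This sign pattern matches Lambda.

Lambda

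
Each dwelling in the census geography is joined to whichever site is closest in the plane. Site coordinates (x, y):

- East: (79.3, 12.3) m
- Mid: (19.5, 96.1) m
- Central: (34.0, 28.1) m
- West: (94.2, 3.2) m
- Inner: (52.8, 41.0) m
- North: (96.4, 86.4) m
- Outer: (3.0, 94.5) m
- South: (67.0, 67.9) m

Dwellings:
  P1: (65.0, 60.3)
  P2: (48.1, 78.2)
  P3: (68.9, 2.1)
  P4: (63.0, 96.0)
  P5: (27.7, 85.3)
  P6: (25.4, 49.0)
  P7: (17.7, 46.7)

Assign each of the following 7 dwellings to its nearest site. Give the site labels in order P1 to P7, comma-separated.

South, South, East, South, Mid, Central, Central

P1 → South (d²=61.76)
P2 → South (d²=463.30)
P3 → East (d²=212.20)
P4 → South (d²=805.61)
P5 → Mid (d²=183.88)
P6 → Central (d²=510.77)
P7 → Central (d²=611.65)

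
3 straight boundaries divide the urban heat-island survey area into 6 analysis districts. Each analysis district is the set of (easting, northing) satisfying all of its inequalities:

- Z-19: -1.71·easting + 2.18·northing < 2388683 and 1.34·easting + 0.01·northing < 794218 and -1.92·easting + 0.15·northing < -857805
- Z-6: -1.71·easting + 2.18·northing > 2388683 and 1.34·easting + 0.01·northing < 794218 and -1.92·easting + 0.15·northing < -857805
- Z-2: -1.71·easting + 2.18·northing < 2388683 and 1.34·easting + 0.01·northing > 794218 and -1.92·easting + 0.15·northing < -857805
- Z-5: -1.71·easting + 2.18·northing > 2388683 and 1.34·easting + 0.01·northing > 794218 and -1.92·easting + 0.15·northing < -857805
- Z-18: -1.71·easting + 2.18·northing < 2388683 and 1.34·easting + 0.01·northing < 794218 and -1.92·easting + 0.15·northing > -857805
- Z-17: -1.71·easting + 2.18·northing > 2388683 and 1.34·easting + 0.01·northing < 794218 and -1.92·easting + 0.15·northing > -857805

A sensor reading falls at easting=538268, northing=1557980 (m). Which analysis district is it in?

Z-17

-1.71·538268 + 2.18·1557980 = 2475958.120, which is > 2388683
1.34·538268 + 0.01·1557980 = 736858.920, which is < 794218
-1.92·538268 + 0.15·1557980 = -799777.560, which is > -857805
This sign pattern matches Z-17.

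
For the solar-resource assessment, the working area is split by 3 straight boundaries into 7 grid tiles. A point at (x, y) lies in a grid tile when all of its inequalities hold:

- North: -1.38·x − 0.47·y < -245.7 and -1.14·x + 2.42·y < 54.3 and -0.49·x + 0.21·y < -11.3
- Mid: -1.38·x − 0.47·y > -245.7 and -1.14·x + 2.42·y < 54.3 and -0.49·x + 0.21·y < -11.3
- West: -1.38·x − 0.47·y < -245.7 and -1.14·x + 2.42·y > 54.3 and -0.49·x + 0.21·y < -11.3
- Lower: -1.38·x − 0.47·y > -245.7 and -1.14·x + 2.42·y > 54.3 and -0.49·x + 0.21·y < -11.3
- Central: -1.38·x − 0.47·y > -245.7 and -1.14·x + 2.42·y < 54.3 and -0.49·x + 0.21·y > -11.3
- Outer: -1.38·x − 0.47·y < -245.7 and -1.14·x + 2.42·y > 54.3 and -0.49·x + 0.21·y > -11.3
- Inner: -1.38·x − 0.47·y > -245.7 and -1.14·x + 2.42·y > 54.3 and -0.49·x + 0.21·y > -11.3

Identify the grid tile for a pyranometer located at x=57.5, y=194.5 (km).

Inner

-1.38·57.5 − 0.47·194.5 = -170.765, which is > -245.7
-1.14·57.5 + 2.42·194.5 = 405.140, which is > 54.3
-0.49·57.5 + 0.21·194.5 = 12.670, which is > -11.3
This sign pattern matches Inner.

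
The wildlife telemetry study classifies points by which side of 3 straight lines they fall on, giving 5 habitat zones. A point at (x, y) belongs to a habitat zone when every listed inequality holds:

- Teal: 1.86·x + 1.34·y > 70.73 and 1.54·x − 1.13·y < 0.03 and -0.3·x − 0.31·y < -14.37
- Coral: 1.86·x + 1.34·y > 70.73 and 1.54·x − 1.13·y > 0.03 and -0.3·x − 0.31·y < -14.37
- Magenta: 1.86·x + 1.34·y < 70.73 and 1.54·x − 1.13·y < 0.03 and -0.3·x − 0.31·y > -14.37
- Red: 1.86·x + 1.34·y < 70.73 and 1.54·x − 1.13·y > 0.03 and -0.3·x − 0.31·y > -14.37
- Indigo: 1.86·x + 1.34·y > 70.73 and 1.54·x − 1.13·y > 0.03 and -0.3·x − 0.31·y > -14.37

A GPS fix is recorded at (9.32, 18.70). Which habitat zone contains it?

Magenta

1.86·9.32 + 1.34·18.70 = 42.393, which is < 70.73
1.54·9.32 − 1.13·18.70 = -6.778, which is < 0.03
-0.3·9.32 − 0.31·18.70 = -8.593, which is > -14.37
This sign pattern matches Magenta.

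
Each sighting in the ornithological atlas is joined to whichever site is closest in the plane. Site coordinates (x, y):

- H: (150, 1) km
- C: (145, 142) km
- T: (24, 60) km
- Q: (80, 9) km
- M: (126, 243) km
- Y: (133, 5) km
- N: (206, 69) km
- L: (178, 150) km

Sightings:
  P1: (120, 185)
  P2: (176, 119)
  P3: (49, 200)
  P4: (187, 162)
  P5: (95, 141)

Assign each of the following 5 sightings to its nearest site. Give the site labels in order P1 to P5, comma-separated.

C, L, M, L, C

P1 → C (d²=2474.00)
P2 → L (d²=965.00)
P3 → M (d²=7778.00)
P4 → L (d²=225.00)
P5 → C (d²=2501.00)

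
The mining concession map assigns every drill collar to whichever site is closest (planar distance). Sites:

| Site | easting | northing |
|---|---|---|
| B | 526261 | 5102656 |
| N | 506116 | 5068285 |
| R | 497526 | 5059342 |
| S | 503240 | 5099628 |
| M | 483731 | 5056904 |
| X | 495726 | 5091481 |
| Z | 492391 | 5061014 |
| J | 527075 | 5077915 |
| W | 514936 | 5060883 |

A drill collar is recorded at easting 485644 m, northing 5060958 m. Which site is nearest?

M

Squared distances to each site:
B: 3388463893.000; N: 472787713.000; R: 143793380.000; S: 1804988116.000; M: 20094485.000; X: 1033300253.000; Z: 45525145.000; J: 2004067610.000; W: 858026889.000.
Minimum at M.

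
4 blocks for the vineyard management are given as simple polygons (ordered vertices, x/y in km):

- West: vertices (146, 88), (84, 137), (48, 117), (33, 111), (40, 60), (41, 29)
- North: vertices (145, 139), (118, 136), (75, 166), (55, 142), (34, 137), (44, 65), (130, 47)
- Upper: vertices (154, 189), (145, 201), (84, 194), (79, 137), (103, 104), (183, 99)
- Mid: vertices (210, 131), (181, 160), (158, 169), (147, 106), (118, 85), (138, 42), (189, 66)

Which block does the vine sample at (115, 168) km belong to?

Upper

Cast a ray rightward from (115, 168). For each polygon, the edges (by vertex number in listed order) whose endpoints lie on opposite sides of y = 168, where each meets that height, and whether that is right or left of the point:
West: no edge straddles that height → 0 crossings.
North: no edge straddles that height → 0 crossings.
Upper: 3–4 at x≈81.7 (left), 6–1 at x≈160.8 (right) → 1 crossing.
Mid: 2–3 at x≈160.6 (right), 3–4 at x≈157.8 (right) → 2 crossings.
Only Upper has an odd count, so the point is inside Upper.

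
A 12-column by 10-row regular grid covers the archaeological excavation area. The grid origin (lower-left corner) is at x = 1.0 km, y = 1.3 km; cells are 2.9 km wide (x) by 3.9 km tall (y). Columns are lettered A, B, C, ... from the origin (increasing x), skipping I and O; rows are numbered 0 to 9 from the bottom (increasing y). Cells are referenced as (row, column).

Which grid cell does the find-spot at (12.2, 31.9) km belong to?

(7, D)

Column index: ⌊(12.2 − 1.0) / 2.9⌋ = ⌊3.862⌋ = 3 → column D
Row offset from origin: ⌊(31.9 − 1.3) / 3.9⌋ = ⌊7.846⌋ = 7 → row 7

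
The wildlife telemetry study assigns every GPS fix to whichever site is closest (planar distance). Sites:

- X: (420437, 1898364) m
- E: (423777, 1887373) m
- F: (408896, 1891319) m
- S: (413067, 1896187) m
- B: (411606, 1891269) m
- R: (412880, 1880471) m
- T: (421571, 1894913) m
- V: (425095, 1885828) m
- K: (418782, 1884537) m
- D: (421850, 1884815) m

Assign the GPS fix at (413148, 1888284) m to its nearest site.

Squared distances to each site:
X: 154735921.000; E: 113805562.000; F: 27290729.000; S: 62463970.000; B: 11287989.000; R: 61114793.000; T: 114890570.000; V: 148762745.000; K: 45781965.000; D: 87758765.000.
Minimum at B.

B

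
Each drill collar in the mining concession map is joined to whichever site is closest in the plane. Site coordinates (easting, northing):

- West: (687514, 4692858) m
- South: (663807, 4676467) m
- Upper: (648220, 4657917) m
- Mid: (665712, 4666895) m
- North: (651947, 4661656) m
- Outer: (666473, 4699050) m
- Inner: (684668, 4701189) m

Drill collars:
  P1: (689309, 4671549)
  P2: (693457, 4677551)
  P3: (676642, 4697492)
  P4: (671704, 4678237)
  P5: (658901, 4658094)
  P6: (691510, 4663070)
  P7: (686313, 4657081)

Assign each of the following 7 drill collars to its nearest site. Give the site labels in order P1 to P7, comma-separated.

West, West, Inner, South, North, Mid, Mid

P1 → West (d²=457295506.00)
P2 → West (d²=269623498.00)
P3 → Inner (d²=78084485.00)
P4 → South (d²=65495509.00)
P5 → North (d²=61045960.00)
P6 → Mid (d²=680167429.00)
P7 → Mid (d²=520715797.00)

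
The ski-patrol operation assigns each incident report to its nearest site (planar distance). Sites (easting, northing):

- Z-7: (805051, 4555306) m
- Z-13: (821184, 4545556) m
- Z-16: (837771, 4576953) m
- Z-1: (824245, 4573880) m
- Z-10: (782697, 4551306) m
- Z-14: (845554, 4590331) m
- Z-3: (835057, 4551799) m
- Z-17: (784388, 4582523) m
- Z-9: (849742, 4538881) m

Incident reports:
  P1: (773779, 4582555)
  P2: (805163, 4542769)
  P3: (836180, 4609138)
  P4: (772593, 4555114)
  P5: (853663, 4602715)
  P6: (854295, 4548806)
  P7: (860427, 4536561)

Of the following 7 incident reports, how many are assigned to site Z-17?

P1 → Z-17
P2 → Z-7
P3 → Z-14
P4 → Z-10
P5 → Z-14
P6 → Z-9
P7 → Z-9
1 of the 7 goes to Z-17.

1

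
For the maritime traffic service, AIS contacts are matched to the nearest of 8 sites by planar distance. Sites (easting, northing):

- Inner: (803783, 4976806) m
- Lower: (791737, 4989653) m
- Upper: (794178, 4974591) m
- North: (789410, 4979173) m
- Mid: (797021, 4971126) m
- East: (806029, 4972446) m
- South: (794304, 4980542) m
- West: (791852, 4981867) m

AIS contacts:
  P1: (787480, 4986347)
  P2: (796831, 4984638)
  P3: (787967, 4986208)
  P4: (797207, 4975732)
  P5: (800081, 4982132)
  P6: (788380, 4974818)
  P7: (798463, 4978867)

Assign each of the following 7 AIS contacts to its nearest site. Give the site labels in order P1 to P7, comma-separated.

P1 → Lower (d²=29051685.00)
P2 → South (d²=23162945.00)
P3 → Lower (d²=26080925.00)
P4 → Upper (d²=10476722.00)
P5 → South (d²=35901829.00)
P6 → North (d²=20026925.00)
P7 → South (d²=20102906.00)

Lower, South, Lower, Upper, South, North, South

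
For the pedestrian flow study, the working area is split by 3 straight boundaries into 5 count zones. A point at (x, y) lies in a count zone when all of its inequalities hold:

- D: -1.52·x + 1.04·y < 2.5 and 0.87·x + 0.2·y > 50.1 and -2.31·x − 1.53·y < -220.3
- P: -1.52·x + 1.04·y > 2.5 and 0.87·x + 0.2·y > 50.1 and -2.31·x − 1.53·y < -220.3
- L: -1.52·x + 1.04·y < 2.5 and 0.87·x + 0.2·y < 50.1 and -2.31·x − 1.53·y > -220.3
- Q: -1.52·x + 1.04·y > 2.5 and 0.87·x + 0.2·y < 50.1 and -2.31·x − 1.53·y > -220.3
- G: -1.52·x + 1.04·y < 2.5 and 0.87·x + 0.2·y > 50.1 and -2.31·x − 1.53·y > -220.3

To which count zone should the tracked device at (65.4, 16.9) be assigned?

-1.52·65.4 + 1.04·16.9 = -81.832, which is < 2.5
0.87·65.4 + 0.2·16.9 = 60.278, which is > 50.1
-2.31·65.4 − 1.53·16.9 = -176.931, which is > -220.3
This sign pattern matches G.

G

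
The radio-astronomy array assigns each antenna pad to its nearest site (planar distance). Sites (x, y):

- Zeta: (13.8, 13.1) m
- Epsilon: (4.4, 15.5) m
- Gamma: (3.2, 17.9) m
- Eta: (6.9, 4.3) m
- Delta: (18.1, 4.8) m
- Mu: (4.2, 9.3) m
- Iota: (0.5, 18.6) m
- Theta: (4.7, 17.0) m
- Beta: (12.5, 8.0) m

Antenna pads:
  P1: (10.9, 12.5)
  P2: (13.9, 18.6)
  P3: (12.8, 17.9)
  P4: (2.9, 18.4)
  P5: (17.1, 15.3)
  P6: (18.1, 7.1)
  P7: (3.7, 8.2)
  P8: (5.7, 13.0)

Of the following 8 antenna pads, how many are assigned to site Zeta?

P1 → Zeta
P2 → Zeta
P3 → Zeta
P4 → Gamma
P5 → Zeta
P6 → Delta
P7 → Mu
P8 → Epsilon
4 of the 8 go to Zeta.

4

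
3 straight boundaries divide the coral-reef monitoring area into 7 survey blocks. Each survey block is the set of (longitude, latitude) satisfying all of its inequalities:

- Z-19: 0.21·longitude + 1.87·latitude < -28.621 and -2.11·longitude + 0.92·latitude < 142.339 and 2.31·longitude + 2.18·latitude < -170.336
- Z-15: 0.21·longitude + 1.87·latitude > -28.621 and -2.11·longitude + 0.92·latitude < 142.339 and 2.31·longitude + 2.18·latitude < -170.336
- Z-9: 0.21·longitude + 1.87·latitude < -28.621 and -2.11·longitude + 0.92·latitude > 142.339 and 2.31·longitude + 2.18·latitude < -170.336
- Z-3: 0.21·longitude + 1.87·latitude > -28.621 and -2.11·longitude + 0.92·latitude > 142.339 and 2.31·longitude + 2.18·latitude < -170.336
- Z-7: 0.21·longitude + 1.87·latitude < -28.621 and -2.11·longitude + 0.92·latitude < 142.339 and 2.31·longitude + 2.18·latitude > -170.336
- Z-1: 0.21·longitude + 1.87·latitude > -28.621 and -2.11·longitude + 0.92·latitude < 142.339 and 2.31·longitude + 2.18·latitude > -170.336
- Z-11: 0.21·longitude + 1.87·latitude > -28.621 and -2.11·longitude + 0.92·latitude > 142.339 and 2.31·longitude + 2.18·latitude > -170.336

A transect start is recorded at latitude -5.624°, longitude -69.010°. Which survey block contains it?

Z-15

0.21·-69.010 + 1.87·-5.624 = -25.009, which is > -28.621
-2.11·-69.010 + 0.92·-5.624 = 140.437, which is < 142.339
2.31·-69.010 + 2.18·-5.624 = -171.673, which is < -170.336
This sign pattern matches Z-15.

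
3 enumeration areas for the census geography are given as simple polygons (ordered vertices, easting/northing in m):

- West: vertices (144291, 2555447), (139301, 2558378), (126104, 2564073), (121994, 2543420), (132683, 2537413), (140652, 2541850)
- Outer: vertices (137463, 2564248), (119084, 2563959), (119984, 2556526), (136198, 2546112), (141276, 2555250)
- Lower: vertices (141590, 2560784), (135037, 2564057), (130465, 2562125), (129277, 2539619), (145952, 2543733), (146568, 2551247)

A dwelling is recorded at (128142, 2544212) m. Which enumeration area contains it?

Cast a ray rightward from (128142, 2544212). For each polygon, the edges (by vertex number in listed order) whose endpoints lie on opposite sides of northing = 2544212, where each meets that height, and whether that is right or left of the point:
West: 3–4 at easting≈122151.6 (left), 6–1 at easting≈141284.1 (right) → 1 crossing.
Outer: no edge straddles that height → 0 crossings.
Lower: 3–4 at easting≈129519.4 (right), 5–6 at easting≈145991.3 (right) → 2 crossings.
Only West has an odd count, so the point is inside West.

West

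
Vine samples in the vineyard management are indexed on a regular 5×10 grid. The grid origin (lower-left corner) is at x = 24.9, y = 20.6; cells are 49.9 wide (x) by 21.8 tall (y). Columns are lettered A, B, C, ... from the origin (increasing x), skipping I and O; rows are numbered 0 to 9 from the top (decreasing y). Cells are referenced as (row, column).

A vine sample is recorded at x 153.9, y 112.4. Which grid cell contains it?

Column index: ⌊(153.9 − 24.9) / 49.9⌋ = ⌊2.585⌋ = 2 → column C
Row offset from origin: ⌊(112.4 − 20.6) / 21.8⌋ = ⌊4.211⌋ = 4 → row 5 (counted from top)

(5, C)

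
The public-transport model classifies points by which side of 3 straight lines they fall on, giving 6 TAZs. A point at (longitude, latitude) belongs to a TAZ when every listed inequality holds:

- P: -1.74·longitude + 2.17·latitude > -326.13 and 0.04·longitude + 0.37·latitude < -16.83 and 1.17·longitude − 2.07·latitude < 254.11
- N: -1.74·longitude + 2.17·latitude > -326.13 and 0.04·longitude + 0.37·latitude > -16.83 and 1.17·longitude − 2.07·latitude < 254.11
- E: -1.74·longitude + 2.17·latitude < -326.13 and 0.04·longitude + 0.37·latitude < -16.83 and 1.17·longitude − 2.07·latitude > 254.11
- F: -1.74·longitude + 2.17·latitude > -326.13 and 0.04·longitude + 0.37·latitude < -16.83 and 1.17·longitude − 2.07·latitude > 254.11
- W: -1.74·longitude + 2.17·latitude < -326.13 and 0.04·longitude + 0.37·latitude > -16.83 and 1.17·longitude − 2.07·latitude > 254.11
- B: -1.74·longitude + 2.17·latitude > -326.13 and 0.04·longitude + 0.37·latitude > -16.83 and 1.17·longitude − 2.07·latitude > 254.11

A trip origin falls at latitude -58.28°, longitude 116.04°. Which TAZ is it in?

-1.74·116.04 + 2.17·-58.28 = -328.377, which is < -326.13
0.04·116.04 + 0.37·-58.28 = -16.922, which is < -16.83
1.17·116.04 − 2.07·-58.28 = 256.406, which is > 254.11
This sign pattern matches E.

E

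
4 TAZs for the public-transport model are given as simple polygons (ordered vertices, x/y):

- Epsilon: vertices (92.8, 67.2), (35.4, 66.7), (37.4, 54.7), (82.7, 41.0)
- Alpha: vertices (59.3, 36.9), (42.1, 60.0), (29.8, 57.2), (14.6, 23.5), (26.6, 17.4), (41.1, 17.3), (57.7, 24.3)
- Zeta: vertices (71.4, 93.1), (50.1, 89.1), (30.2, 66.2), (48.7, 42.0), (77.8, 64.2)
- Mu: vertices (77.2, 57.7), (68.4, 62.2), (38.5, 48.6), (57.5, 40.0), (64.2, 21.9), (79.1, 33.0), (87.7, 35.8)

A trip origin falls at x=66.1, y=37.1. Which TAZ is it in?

Cast a ray rightward from (66.1, 37.1). For each polygon, the edges (by vertex number in listed order) whose endpoints lie on opposite sides of y = 37.1, where each meets that height, and whether that is right or left of the point:
Epsilon: no edge straddles that height → 0 crossings.
Alpha: 1–2 at x≈59.15 (left), 3–4 at x≈20.73 (left) → 0 crossings.
Zeta: no edge straddles that height → 0 crossings.
Mu: 4–5 at x≈58.57 (left), 7–1 at x≈87.08 (right) → 1 crossing.
Only Mu has an odd count, so the point is inside Mu.

Mu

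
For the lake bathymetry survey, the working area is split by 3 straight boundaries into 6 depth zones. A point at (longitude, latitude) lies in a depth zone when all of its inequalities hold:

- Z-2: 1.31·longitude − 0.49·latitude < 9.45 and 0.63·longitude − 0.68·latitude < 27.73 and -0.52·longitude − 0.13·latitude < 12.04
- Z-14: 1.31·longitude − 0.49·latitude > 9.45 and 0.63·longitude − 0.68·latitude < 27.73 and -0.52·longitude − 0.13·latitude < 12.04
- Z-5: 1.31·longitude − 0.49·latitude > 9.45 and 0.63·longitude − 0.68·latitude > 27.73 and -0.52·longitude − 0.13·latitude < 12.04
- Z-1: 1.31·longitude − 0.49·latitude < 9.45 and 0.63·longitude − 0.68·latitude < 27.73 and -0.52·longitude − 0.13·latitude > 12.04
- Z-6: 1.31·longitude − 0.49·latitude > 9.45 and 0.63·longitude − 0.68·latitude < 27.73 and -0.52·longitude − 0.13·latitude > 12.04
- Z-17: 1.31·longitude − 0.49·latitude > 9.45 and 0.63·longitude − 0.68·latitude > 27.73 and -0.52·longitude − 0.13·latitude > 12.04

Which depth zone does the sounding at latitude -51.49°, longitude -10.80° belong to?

Z-17

1.31·-10.80 − 0.49·-51.49 = 11.082, which is > 9.45
0.63·-10.80 − 0.68·-51.49 = 28.209, which is > 27.73
-0.52·-10.80 − 0.13·-51.49 = 12.310, which is > 12.04
This sign pattern matches Z-17.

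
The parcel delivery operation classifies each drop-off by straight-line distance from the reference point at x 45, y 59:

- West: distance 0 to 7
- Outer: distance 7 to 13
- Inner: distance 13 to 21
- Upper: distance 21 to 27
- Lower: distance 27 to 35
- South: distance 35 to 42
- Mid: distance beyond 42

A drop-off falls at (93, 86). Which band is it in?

Distance = √((93−45)² + (86−59)²) = √(2304.000 + 729.000) = 55.073.
42 ≤ 55.073 < ∞ → Mid.

Mid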